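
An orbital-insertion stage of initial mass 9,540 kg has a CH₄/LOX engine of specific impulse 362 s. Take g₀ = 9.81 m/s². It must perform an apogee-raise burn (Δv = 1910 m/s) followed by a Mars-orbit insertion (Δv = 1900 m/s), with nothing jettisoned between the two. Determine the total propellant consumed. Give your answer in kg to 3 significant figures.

v_e = Isp · g₀ = 362 × 9.81 = 3551.2 m/s.
After the first burn: m = 9540 × exp(−1910/3551.2) = 9540 × 0.58401 = 5,571.46 kg.
After the second burn: m = 5,571.46 × exp(−1900/3551.2) = 5,571.46 × 0.58565 = 3,262.93 kg.
Total propellant = m₀ − m_final = 9540 − 3,262.93 = 6,277.07 kg.

total propellant consumed ≈ 6280 kg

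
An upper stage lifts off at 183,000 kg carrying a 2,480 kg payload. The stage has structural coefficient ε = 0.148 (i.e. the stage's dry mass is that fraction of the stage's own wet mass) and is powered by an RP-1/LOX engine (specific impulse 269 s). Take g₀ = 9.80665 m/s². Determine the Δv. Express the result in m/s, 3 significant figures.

Δv ≈ 4840 m/s

Stage wet mass = m₀ − payload = 183,000 − 2,480 = 180,520 kg.
Stage dry mass = ε × stage wet mass = 0.148 × 180,520 = 26,717 kg.
Burnout mass m_f = stage dry + payload = 26,717 + 2,480 = 29,197 kg.
v_e = Isp · g₀ = 269 × 9.80665 = 2638.0 m/s.
By the Tsiolkovsky rocket equation, Δv = v_e · ln(183,000/29,197) = 2638.0 × ln(6.268) = 2638.0 × 1.8354 ≈ 4842 m/s.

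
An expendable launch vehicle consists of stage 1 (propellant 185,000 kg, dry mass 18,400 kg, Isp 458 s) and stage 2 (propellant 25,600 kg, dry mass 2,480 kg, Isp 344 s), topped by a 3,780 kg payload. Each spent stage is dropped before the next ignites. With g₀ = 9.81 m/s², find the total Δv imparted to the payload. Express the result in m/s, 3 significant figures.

Ignition mass of stage 1 = 185,000+18,400 + 25,600+2,480 + 3,780 = 235,260 kg.
Stage 1: m₀ = 235,260 kg, m_f = 235,260 − 185,000 = 50,260 kg; Δv = 458×9.81×ln(4.681) = 4493.0×1.5435 ≈ 6935 m/s.
Stage 2: m₀ = 31,860 kg, m_f = 31,860 − 25,600 = 6,260 kg; Δv = 344×9.81×ln(5.089) = 3374.6×1.6272 ≈ 5491 m/s.
Total Δv = 6935 + 5491 = 12426 m/s.

Δv ≈ 12400 m/s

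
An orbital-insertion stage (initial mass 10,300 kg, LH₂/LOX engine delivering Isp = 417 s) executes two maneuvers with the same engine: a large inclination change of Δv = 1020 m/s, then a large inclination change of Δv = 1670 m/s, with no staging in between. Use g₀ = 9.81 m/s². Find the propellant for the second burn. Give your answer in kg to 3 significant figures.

propellant for the second burn ≈ 2690 kg

v_e = Isp · g₀ = 417 × 9.81 = 4090.8 m/s.
After the first burn: m = 10300 × exp(−1020/4090.8) = 10300 × 0.77931 = 8,026.89 kg.
After the second burn: m = 8,026.89 × exp(−1670/4090.8) = 8,026.89 × 0.66482 = 5,336.44 kg.
Second-burn propellant = 8,026.89 − 5,336.44 = 2,690.45 kg.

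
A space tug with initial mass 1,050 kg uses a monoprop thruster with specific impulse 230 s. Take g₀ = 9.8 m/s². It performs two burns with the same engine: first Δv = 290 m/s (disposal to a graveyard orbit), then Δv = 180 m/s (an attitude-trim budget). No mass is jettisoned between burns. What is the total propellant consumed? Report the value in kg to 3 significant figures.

total propellant consumed ≈ 198 kg

v_e = Isp · g₀ = 230 × 9.8 = 2254.0 m/s.
After the first burn: m = 1050 × exp(−290/2254.0) = 1050 × 0.87927 = 923.234 kg.
After the second burn: m = 923.234 × exp(−180/2254.0) = 923.234 × 0.92325 = 852.376 kg.
Total propellant = m₀ − m_final = 1050 − 852.376 = 197.624 kg.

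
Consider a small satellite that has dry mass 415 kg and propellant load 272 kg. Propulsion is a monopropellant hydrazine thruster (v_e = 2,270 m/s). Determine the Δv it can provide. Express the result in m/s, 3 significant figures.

Δv ≈ 1140 m/s

m₀ = m_dry + m_prop = 415 + 272 = 687 kg.
From the ideal rocket equation, Δv = v_e · ln(m₀/m_f) = 2270.0 × ln(1.655) = 2270.0 × 0.5041 ≈ 1144.2 m/s.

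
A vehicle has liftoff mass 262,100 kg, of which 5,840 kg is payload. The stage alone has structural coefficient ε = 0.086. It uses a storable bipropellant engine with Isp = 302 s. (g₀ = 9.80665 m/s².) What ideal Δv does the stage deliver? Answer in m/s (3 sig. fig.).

Δv ≈ 6640 m/s

Stage wet mass = m₀ − payload = 262,100 − 5,840 = 256,260 kg.
Stage dry mass = ε × stage wet mass = 0.086 × 256,260 = 22,038.4 kg.
Burnout mass m_f = stage dry + payload = 22,038.4 + 5,840 = 27,878.4 kg.
v_e = Isp · g₀ = 302 × 9.80665 = 2961.6 m/s.
Using Δv = v_e ln(m₀/m_f): Δv = v_e · ln(262,100/27,878.4) = 2961.6 × ln(9.402) = 2961.6 × 2.2409 ≈ 6637 m/s.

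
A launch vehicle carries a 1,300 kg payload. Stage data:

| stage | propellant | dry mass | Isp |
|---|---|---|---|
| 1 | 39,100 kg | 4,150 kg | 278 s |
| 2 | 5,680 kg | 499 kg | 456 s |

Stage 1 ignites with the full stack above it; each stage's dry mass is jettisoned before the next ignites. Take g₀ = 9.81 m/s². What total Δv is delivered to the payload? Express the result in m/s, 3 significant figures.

Δv ≈ 10400 m/s

Ignition mass of stage 1 = 39,100+4,150 + 5,680+499 + 1,300 = 50,729 kg.
Stage 1: m₀ = 50,729 kg, m_f = 50,729 − 39,100 = 11,629 kg; Δv = 278×9.81×ln(4.362) = 2727.2×1.4730 ≈ 4017 m/s.
Stage 2: m₀ = 7,479 kg, m_f = 7,479 − 5,680 = 1,799 kg; Δv = 456×9.81×ln(4.157) = 4473.4×1.4249 ≈ 6374 m/s.
Total Δv = 4017 + 6374 = 10391 m/s.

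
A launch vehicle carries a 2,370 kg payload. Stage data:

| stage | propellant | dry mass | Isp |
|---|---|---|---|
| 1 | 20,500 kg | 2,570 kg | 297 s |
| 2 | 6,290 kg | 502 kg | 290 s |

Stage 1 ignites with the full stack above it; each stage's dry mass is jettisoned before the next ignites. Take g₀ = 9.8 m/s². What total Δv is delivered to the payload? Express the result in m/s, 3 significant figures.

Δv ≈ 6240 m/s

Ignition mass of stage 1 = 20,500+2,570 + 6,290+502 + 2,370 = 32,232 kg.
Stage 1: m₀ = 32,232 kg, m_f = 32,232 − 20,500 = 11,732 kg; Δv = 297×9.8×ln(2.747) = 2910.6×1.0106 ≈ 2942 m/s.
Stage 2: m₀ = 9,162 kg, m_f = 9,162 − 6,290 = 2,872 kg; Δv = 290×9.8×ln(3.19) = 2842.0×1.1601 ≈ 3297 m/s.
Total Δv = 2942 + 3297 = 6239 m/s.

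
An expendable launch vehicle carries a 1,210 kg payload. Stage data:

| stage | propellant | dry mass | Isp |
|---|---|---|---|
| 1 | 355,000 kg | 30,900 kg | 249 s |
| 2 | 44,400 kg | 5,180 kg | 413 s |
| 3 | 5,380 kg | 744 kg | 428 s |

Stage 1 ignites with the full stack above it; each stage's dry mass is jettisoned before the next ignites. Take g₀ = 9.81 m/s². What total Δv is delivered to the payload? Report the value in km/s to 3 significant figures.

Ignition mass of stage 1 = 355,000+30,900 + 44,400+5,180 + 5,380+744 + 1,210 = 442,814 kg.
Stage 1: m₀ = 442,814 kg, m_f = 442,814 − 355,000 = 87,814 kg; Δv = 249×9.81×ln(5.043) = 2442.7×1.6179 ≈ 3952 m/s.
Stage 2: m₀ = 56,914 kg, m_f = 56,914 − 44,400 = 12,514 kg; Δv = 413×9.81×ln(4.548) = 4051.5×1.5147 ≈ 6137 m/s.
Stage 3: m₀ = 7,334 kg, m_f = 7,334 − 5,380 = 1,954 kg; Δv = 428×9.81×ln(3.753) = 4198.7×1.3226 ≈ 5553 m/s.
Total Δv = 3952 + 6137 + 5553 = 15642 m/s.

Δv ≈ 15.6 km/s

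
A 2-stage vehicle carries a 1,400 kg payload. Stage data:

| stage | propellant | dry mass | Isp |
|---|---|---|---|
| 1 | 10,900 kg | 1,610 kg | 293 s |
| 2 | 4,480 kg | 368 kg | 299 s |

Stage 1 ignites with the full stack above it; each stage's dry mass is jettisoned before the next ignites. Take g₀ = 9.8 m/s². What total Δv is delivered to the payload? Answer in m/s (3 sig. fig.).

Δv ≈ 6200 m/s

Ignition mass of stage 1 = 10,900+1,610 + 4,480+368 + 1,400 = 18,758 kg.
Stage 1: m₀ = 18,758 kg, m_f = 18,758 − 10,900 = 7,858 kg; Δv = 293×9.8×ln(2.387) = 2871.4×0.8701 ≈ 2498 m/s.
Stage 2: m₀ = 6,248 kg, m_f = 6,248 − 4,480 = 1,768 kg; Δv = 299×9.8×ln(3.534) = 2930.2×1.2624 ≈ 3699 m/s.
Total Δv = 2498 + 3699 = 6197 m/s.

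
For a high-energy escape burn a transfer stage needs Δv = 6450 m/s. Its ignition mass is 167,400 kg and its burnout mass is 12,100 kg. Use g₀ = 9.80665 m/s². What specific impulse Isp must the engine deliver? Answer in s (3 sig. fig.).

ln(m₀/m_f) = ln(167400/12100) = ln(13.83) = 2.6272.
Using Δv = v_e ln(m₀/m_f): v_e = Δv / ln(m₀/m_f) = 6450 / 2.6272 = 2455.1 m/s.
Isp = v_e / g₀ = 2455.1 / 9.80665 = 250.4 s.

Isp ≈ 250 s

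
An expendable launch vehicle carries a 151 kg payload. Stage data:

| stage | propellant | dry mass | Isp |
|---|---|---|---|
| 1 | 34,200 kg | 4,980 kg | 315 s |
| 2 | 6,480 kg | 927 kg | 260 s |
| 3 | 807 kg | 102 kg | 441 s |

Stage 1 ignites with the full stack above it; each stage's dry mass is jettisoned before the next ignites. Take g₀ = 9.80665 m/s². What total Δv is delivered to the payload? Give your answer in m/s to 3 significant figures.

Ignition mass of stage 1 = 34,200+4,980 + 6,480+927 + 807+102 + 151 = 47,647 kg.
Stage 1: m₀ = 47,647 kg, m_f = 47,647 − 34,200 = 13,447 kg; Δv = 315×9.80665×ln(3.543) = 3089.1×1.2651 ≈ 3908 m/s.
Stage 2: m₀ = 8,467 kg, m_f = 8,467 − 6,480 = 1,987 kg; Δv = 260×9.80665×ln(4.261) = 2549.7×1.4496 ≈ 3696 m/s.
Stage 3: m₀ = 1,060 kg, m_f = 1,060 − 807 = 253 kg; Δv = 441×9.80665×ln(4.19) = 4324.7×1.4326 ≈ 6196 m/s.
Total Δv = 3908 + 3696 + 6196 = 13800 m/s.

Δv ≈ 13800 m/s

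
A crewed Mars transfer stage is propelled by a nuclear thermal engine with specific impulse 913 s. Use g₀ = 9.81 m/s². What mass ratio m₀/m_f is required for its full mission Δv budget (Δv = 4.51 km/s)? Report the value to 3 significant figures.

mass ratio ≈ 1.65

v_e = Isp · g₀ = 913 × 9.81 = 8956.5 m/s.
By the Tsiolkovsky rocket equation, m₀/m_f = exp(Δv / v_e) = exp(4510 / 8956.5) = exp(0.5035) = 1.6546.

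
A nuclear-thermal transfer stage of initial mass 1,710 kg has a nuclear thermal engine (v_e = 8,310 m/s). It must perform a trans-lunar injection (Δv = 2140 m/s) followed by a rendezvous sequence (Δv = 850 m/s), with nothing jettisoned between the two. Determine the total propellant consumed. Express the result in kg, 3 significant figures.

After the first burn: m = 1710 × exp(−2140/8310.0) = 1710 × 0.77297 = 1,321.78 kg.
After the second burn: m = 1,321.78 × exp(−850/8310.0) = 1,321.78 × 0.90277 = 1,193.26 kg.
Total propellant = m₀ − m_final = 1710 − 1,193.26 = 516.74 kg.

total propellant consumed ≈ 517 kg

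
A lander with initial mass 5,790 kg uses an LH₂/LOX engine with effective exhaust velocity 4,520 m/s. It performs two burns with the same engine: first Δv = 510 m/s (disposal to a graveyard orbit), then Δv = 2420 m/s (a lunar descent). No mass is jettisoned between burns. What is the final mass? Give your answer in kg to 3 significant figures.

final mass ≈ 3030 kg

After the first burn: m = 5790 × exp(−510/4520.0) = 5790 × 0.89330 = 5,172.21 kg.
After the second burn: m = 5,172.21 × exp(−2420/4520.0) = 5,172.21 × 0.58544 = 3,028.02 kg.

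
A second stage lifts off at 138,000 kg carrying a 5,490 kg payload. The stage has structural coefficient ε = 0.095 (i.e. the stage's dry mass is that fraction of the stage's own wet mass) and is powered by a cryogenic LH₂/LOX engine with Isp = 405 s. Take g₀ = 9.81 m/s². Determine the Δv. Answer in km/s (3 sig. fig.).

Δv ≈ 8.08 km/s

Stage wet mass = m₀ − payload = 138,000 − 5,490 = 132,510 kg.
Stage dry mass = ε × stage wet mass = 0.095 × 132,510 = 12,588.5 kg.
Burnout mass m_f = stage dry + payload = 12,588.5 + 5,490 = 18,078.5 kg.
v_e = Isp · g₀ = 405 × 9.81 = 3973.1 m/s.
From the ideal rocket equation, Δv = v_e · ln(138,000/18,078.5) = 3973.1 × ln(7.633) = 3973.1 × 2.0325 ≈ 8075 m/s.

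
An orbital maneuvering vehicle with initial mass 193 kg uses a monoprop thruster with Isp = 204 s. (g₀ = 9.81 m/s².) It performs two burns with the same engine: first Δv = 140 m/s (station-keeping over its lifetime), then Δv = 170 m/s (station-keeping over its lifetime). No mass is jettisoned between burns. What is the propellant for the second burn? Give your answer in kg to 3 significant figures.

propellant for the second burn ≈ 14.7 kg

v_e = Isp · g₀ = 204 × 9.81 = 2001.2 m/s.
After the first burn: m = 193 × exp(−140/2001.2) = 193 × 0.93243 = 179.959 kg.
After the second burn: m = 179.959 × exp(−170/2001.2) = 179.959 × 0.91856 = 165.303 kg.
Second-burn propellant = 179.959 − 165.303 = 14.656 kg.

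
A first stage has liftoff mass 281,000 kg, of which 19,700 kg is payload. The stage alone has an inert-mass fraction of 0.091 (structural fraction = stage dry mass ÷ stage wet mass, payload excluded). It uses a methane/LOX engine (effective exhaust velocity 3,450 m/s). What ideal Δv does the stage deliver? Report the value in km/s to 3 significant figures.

Δv ≈ 6.44 km/s

Stage wet mass = m₀ − payload = 281,000 − 19,700 = 261,300 kg.
Stage dry mass = ε × stage wet mass = 0.091 × 261,300 = 23,778.3 kg.
Burnout mass m_f = stage dry + payload = 23,778.3 + 19,700 = 43,478.3 kg.
Using Δv = v_e ln(m₀/m_f): Δv = v_e · ln(281,000/43,478.3) = 3450.0 × ln(6.463) = 3450.0 × 1.8661 ≈ 6438 m/s.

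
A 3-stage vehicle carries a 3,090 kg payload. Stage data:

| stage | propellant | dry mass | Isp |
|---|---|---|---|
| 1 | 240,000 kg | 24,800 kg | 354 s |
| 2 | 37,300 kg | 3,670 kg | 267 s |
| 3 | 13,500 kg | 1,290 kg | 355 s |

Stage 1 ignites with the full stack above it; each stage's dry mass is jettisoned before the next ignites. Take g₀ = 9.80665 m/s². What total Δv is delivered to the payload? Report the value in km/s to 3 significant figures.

Δv ≈ 12.2 km/s

Ignition mass of stage 1 = 240,000+24,800 + 37,300+3,670 + 13,500+1,290 + 3,090 = 323,650 kg.
Stage 1: m₀ = 323,650 kg, m_f = 323,650 − 240,000 = 83,650 kg; Δv = 354×9.80665×ln(3.869) = 3471.6×1.3530 ≈ 4697 m/s.
Stage 2: m₀ = 58,850 kg, m_f = 58,850 − 37,300 = 21,550 kg; Δv = 267×9.80665×ln(2.731) = 2618.4×1.0046 ≈ 2630 m/s.
Stage 3: m₀ = 17,880 kg, m_f = 17,880 − 13,500 = 4,380 kg; Δv = 355×9.80665×ln(4.082) = 3481.4×1.4066 ≈ 4897 m/s.
Total Δv = 4697 + 2630 + 4897 = 12224 m/s.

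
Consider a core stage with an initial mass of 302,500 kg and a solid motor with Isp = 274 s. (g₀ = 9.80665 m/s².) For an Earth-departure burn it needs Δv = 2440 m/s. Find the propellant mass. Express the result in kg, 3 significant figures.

propellant mass ≈ 181000 kg

v_e = Isp · g₀ = 274 × 9.80665 = 2687.0 m/s.
m₀/m_f = exp(Δv / v_e) = exp(2440 / 2687.0) = exp(0.9081) = 2.4795.
m_f = 302,500 / 2.4795 = 122,000 kg, so propellant = m₀ − m_f = 302,500 − 122,000 = 180,500 kg.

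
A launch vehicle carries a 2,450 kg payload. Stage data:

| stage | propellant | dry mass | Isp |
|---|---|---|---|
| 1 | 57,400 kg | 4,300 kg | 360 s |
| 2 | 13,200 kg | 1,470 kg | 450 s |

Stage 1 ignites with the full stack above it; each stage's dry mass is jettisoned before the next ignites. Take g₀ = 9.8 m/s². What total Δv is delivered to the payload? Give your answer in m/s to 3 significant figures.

Ignition mass of stage 1 = 57,400+4,300 + 13,200+1,470 + 2,450 = 78,820 kg.
Stage 1: m₀ = 78,820 kg, m_f = 78,820 − 57,400 = 21,420 kg; Δv = 360×9.8×ln(3.68) = 3528.0×1.3028 ≈ 4596 m/s.
Stage 2: m₀ = 17,120 kg, m_f = 17,120 − 13,200 = 3,920 kg; Δv = 450×9.8×ln(4.367) = 4410.0×1.4742 ≈ 6501 m/s.
Total Δv = 4596 + 6501 = 11097 m/s.

Δv ≈ 11100 m/s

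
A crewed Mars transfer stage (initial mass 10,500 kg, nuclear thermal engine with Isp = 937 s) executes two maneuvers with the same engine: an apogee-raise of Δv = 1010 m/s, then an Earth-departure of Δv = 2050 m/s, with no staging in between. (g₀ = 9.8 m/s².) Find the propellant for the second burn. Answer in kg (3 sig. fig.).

v_e = Isp · g₀ = 937 × 9.8 = 9182.6 m/s.
After the first burn: m = 10500 × exp(−1010/9182.6) = 10500 × 0.89584 = 9,406.32 kg.
After the second burn: m = 9,406.32 × exp(−2050/9182.6) = 9,406.32 × 0.79992 = 7,524.3 kg.
Second-burn propellant = 9,406.32 − 7,524.3 = 1,882.02 kg.

propellant for the second burn ≈ 1880 kg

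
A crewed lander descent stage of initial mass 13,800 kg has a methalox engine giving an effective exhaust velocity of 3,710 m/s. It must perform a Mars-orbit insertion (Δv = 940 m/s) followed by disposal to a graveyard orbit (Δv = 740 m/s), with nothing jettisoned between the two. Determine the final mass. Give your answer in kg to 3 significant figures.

final mass ≈ 8770 kg

After the first burn: m = 13800 × exp(−940/3710.0) = 13800 × 0.77618 = 10,711.3 kg.
After the second burn: m = 10,711.3 × exp(−740/3710.0) = 10,711.3 × 0.81917 = 8,774.38 kg.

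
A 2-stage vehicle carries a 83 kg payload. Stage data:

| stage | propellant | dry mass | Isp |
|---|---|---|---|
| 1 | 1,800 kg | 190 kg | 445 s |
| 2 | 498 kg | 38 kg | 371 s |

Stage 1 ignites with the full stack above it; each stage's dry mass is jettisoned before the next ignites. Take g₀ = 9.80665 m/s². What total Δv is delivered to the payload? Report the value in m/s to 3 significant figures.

Δv ≈ 11000 m/s

Ignition mass of stage 1 = 1,800+190 + 498+38 + 83 = 2,609 kg.
Stage 1: m₀ = 2,609 kg, m_f = 2,609 − 1,800 = 809 kg; Δv = 445×9.80665×ln(3.225) = 4364.0×1.1709 ≈ 5110 m/s.
Stage 2: m₀ = 619 kg, m_f = 619 − 498 = 121 kg; Δv = 371×9.80665×ln(5.116) = 3638.3×1.6323 ≈ 5939 m/s.
Total Δv = 5110 + 5939 = 11049 m/s.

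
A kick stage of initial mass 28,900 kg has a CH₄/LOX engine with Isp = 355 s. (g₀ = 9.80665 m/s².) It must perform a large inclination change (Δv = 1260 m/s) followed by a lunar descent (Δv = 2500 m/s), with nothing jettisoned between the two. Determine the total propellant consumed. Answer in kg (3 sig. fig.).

total propellant consumed ≈ 19100 kg

v_e = Isp · g₀ = 355 × 9.80665 = 3481.4 m/s.
After the first burn: m = 28900 × exp(−1260/3481.4) = 28900 × 0.69633 = 20,123.9 kg.
After the second burn: m = 20,123.9 × exp(−2500/3481.4) = 20,123.9 × 0.48767 = 9,813.82 kg.
Total propellant = m₀ − m_final = 28900 − 9,813.82 = 19,086.18 kg.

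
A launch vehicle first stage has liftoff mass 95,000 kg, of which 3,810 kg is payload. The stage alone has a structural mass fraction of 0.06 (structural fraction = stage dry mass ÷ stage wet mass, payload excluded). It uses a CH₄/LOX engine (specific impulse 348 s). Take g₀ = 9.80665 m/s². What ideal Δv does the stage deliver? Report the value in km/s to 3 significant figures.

Stage wet mass = m₀ − payload = 95,000 − 3,810 = 91,190 kg.
Stage dry mass = ε × stage wet mass = 0.06 × 91,190 = 5,471.4 kg.
Burnout mass m_f = stage dry + payload = 5,471.4 + 3,810 = 9,281.4 kg.
v_e = Isp · g₀ = 348 × 9.80665 = 3412.7 m/s.
Using Δv = v_e ln(m₀/m_f): Δv = v_e · ln(95,000/9,281.4) = 3412.7 × ln(10.24) = 3412.7 × 2.3259 ≈ 7938 m/s.

Δv ≈ 7.94 km/s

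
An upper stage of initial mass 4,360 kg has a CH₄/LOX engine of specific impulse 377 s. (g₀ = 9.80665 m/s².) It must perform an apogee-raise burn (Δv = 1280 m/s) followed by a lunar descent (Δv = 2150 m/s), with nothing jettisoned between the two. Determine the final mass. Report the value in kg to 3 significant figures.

final mass ≈ 1720 kg

v_e = Isp · g₀ = 377 × 9.80665 = 3697.1 m/s.
After the first burn: m = 4360 × exp(−1280/3697.1) = 4360 × 0.70736 = 3,084.09 kg.
After the second burn: m = 3,084.09 × exp(−2150/3697.1) = 3,084.09 × 0.55904 = 1,724.13 kg.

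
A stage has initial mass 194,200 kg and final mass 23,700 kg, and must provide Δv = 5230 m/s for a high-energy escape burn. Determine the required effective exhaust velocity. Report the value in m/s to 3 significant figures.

v_e ≈ 2490 m/s

ln(m₀/m_f) = ln(194200/23700) = ln(8.194) = 2.1034.
v_e = Δv / ln(m₀/m_f) = 5230 / 2.1034 = 2486.4 m/s.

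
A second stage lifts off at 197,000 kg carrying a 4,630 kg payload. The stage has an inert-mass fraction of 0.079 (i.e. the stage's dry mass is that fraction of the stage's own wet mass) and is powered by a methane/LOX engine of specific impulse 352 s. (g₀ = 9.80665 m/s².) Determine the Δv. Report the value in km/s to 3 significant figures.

Stage wet mass = m₀ − payload = 197,000 − 4,630 = 192,370 kg.
Stage dry mass = ε × stage wet mass = 0.079 × 192,370 = 15,197.2 kg.
Burnout mass m_f = stage dry + payload = 15,197.2 + 4,630 = 19,827.2 kg.
v_e = Isp · g₀ = 352 × 9.80665 = 3451.9 m/s.
Δv = v_e · ln(197,000/19,827.2) = 3451.9 × ln(9.936) = 3451.9 × 2.2961 ≈ 7926 m/s.

Δv ≈ 7.93 km/s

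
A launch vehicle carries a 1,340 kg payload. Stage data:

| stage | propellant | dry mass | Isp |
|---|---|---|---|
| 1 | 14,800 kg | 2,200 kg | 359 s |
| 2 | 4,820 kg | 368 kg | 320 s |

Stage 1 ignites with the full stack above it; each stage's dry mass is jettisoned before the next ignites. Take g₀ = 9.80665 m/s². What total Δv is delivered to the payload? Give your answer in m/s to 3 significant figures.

Δv ≈ 7700 m/s

Ignition mass of stage 1 = 14,800+2,200 + 4,820+368 + 1,340 = 23,528 kg.
Stage 1: m₀ = 23,528 kg, m_f = 23,528 − 14,800 = 8,728 kg; Δv = 359×9.80665×ln(2.696) = 3520.6×0.9917 ≈ 3491 m/s.
Stage 2: m₀ = 6,528 kg, m_f = 6,528 − 4,820 = 1,708 kg; Δv = 320×9.80665×ln(3.822) = 3138.1×1.3408 ≈ 4208 m/s.
Total Δv = 3491 + 4208 = 7699 m/s.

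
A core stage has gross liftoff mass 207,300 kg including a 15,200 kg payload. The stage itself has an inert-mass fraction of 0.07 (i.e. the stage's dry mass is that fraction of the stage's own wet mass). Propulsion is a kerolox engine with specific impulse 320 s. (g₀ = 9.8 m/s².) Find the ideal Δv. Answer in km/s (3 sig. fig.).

Δv ≈ 6.21 km/s

Stage wet mass = m₀ − payload = 207,300 − 15,200 = 192,100 kg.
Stage dry mass = ε × stage wet mass = 0.07 × 192,100 = 13,447 kg.
Burnout mass m_f = stage dry + payload = 13,447 + 15,200 = 28,647 kg.
v_e = Isp · g₀ = 320 × 9.8 = 3136.0 m/s.
Δv = v_e · ln(207,300/28,647) = 3136.0 × ln(7.236) = 3136.0 × 1.9791 ≈ 6207 m/s.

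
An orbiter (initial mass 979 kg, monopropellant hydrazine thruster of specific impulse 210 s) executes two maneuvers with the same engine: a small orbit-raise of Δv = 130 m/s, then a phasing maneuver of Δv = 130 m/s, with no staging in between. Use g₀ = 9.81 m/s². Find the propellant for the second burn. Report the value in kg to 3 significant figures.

propellant for the second burn ≈ 56.2 kg

v_e = Isp · g₀ = 210 × 9.81 = 2060.1 m/s.
After the first burn: m = 979 × exp(−130/2060.1) = 979 × 0.93885 = 919.134 kg.
After the second burn: m = 919.134 × exp(−130/2060.1) = 919.134 × 0.93885 = 862.929 kg.
Second-burn propellant = 919.134 − 862.929 = 56.205 kg.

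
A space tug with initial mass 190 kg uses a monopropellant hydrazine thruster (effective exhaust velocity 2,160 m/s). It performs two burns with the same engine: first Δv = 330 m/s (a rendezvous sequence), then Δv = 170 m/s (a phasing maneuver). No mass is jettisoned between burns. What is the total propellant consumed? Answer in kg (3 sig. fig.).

After the first burn: m = 190 × exp(−330/2160.0) = 190 × 0.85832 = 163.081 kg.
After the second burn: m = 163.081 × exp(−170/2160.0) = 163.081 × 0.92431 = 150.737 kg.
Total propellant = m₀ − m_final = 190 − 150.737 = 39.263 kg.

total propellant consumed ≈ 39.3 kg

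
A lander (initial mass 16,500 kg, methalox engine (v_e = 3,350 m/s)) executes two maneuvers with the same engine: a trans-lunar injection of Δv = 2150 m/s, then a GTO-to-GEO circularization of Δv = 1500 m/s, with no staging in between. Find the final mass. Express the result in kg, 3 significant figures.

After the first burn: m = 16500 × exp(−2150/3350.0) = 16500 × 0.52635 = 8,684.78 kg.
After the second burn: m = 8,684.78 × exp(−1500/3350.0) = 8,684.78 × 0.63906 = 5,550.1 kg.

final mass ≈ 5550 kg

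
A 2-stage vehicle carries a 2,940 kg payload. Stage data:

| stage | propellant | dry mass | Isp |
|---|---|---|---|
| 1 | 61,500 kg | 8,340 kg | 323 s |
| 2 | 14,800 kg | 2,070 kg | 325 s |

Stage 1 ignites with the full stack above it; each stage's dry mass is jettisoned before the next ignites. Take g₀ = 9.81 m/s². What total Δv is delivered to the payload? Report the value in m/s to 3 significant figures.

Ignition mass of stage 1 = 61,500+8,340 + 14,800+2,070 + 2,940 = 89,650 kg.
Stage 1: m₀ = 89,650 kg, m_f = 89,650 − 61,500 = 28,150 kg; Δv = 323×9.81×ln(3.185) = 3168.6×1.1584 ≈ 3670 m/s.
Stage 2: m₀ = 19,810 kg, m_f = 19,810 − 14,800 = 5,010 kg; Δv = 325×9.81×ln(3.954) = 3188.2×1.3748 ≈ 4383 m/s.
Total Δv = 3670 + 4383 = 8053 m/s.

Δv ≈ 8050 m/s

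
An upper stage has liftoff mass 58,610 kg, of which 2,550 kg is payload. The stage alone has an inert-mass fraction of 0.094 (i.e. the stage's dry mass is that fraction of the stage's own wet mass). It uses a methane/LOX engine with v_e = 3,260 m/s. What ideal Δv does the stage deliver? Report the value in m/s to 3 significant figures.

Δv ≈ 6570 m/s

Stage wet mass = m₀ − payload = 58,610 − 2,550 = 56,060 kg.
Stage dry mass = ε × stage wet mass = 0.094 × 56,060 = 5,269.64 kg.
Burnout mass m_f = stage dry + payload = 5,269.64 + 2,550 = 7,819.64 kg.
Δv = v_e · ln(58,610/7,819.64) = 3260.0 × ln(7.495) = 3260.0 × 2.0143 ≈ 6567 m/s.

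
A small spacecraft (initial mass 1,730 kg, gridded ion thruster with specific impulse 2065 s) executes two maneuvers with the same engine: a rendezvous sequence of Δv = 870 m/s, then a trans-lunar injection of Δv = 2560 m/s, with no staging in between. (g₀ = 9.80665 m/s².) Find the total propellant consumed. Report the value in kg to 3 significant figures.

total propellant consumed ≈ 270 kg

v_e = Isp · g₀ = 2065 × 9.80665 = 20250.7 m/s.
After the first burn: m = 1730 × exp(−870/20250.7) = 1730 × 0.95795 = 1,657.25 kg.
After the second burn: m = 1,657.25 × exp(−2560/20250.7) = 1,657.25 × 0.88125 = 1,460.45 kg.
Total propellant = m₀ − m_final = 1730 − 1,460.45 = 269.55 kg.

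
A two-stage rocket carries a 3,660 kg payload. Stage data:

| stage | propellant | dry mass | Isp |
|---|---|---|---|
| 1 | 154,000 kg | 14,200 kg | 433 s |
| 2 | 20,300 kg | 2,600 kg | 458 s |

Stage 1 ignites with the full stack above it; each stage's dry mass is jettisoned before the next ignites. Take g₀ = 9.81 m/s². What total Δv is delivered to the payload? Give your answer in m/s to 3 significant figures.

Ignition mass of stage 1 = 154,000+14,200 + 20,300+2,600 + 3,660 = 194,760 kg.
Stage 1: m₀ = 194,760 kg, m_f = 194,760 − 154,000 = 40,760 kg; Δv = 433×9.81×ln(4.778) = 4247.7×1.5641 ≈ 6644 m/s.
Stage 2: m₀ = 26,560 kg, m_f = 26,560 − 20,300 = 6,260 kg; Δv = 458×9.81×ln(4.243) = 4493.0×1.4452 ≈ 6493 m/s.
Total Δv = 6644 + 6493 = 13137 m/s.

Δv ≈ 13100 m/s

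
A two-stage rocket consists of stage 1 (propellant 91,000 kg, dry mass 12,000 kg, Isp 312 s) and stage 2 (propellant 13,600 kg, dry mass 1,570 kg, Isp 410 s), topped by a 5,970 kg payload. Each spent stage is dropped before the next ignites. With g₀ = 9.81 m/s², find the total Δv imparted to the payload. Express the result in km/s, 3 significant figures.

Δv ≈ 8.19 km/s

Ignition mass of stage 1 = 91,000+12,000 + 13,600+1,570 + 5,970 = 124,140 kg.
Stage 1: m₀ = 124,140 kg, m_f = 124,140 − 91,000 = 33,140 kg; Δv = 312×9.81×ln(3.746) = 3060.7×1.3207 ≈ 4042 m/s.
Stage 2: m₀ = 21,140 kg, m_f = 21,140 − 13,600 = 7,540 kg; Δv = 410×9.81×ln(2.804) = 4022.1×1.0309 ≈ 4147 m/s.
Total Δv = 4042 + 4147 = 8189 m/s.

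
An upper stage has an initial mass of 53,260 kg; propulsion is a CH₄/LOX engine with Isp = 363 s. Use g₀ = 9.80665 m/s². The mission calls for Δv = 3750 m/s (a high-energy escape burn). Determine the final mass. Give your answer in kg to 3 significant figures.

v_e = Isp · g₀ = 363 × 9.80665 = 3559.8 m/s.
m₀/m_f = exp(Δv / v_e) = exp(3750 / 3559.8) = exp(1.0534) = 2.8675.
m_f = m₀ / 2.8675 = 53,260 / 2.8675 = 18,573.7 kg.

final mass ≈ 18600 kg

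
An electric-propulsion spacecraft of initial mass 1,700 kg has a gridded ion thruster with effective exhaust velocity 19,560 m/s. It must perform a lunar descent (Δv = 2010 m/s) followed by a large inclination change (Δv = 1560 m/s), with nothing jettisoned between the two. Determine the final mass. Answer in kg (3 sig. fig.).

final mass ≈ 1420 kg

After the first burn: m = 1700 × exp(−2010/19560.0) = 1700 × 0.90234 = 1,533.98 kg.
After the second burn: m = 1,533.98 × exp(−1560/19560.0) = 1,533.98 × 0.92334 = 1,416.39 kg.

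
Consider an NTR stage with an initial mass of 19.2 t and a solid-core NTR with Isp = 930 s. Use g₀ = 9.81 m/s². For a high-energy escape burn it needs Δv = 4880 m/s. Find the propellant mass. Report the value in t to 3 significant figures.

v_e = Isp · g₀ = 930 × 9.81 = 9123.3 m/s.
By the Tsiolkovsky rocket equation, m₀/m_f = exp(Δv / v_e) = exp(4880 / 9123.3) = exp(0.5349) = 1.7073.
m_f = 19.2 / 1.7073 = 11.2458 t, so propellant = m₀ − m_f = 19.2 − 11.2458 = 7.9542 t.

propellant mass ≈ 7.95 t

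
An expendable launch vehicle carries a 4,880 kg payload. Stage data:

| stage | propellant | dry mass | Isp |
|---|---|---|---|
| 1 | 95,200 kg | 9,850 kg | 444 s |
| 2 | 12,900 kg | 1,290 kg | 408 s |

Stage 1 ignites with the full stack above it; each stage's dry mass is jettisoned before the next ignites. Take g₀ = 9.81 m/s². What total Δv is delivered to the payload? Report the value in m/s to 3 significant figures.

Δv ≈ 10900 m/s

Ignition mass of stage 1 = 95,200+9,850 + 12,900+1,290 + 4,880 = 124,120 kg.
Stage 1: m₀ = 124,120 kg, m_f = 124,120 − 95,200 = 28,920 kg; Δv = 444×9.81×ln(4.292) = 4355.6×1.4567 ≈ 6345 m/s.
Stage 2: m₀ = 19,070 kg, m_f = 19,070 − 12,900 = 6,170 kg; Δv = 408×9.81×ln(3.091) = 4002.5×1.1284 ≈ 4516 m/s.
Total Δv = 6345 + 4516 = 10861 m/s.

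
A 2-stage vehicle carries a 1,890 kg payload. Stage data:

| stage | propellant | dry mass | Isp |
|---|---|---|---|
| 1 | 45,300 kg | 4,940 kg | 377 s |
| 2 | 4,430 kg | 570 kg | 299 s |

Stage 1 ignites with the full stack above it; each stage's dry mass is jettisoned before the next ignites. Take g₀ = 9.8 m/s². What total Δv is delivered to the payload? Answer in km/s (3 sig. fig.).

Δv ≈ 8.84 km/s

Ignition mass of stage 1 = 45,300+4,940 + 4,430+570 + 1,890 = 57,130 kg.
Stage 1: m₀ = 57,130 kg, m_f = 57,130 − 45,300 = 11,830 kg; Δv = 377×9.8×ln(4.829) = 3694.6×1.5747 ≈ 5818 m/s.
Stage 2: m₀ = 6,890 kg, m_f = 6,890 − 4,430 = 2,460 kg; Δv = 299×9.8×ln(2.801) = 2930.2×1.0299 ≈ 3018 m/s.
Total Δv = 5818 + 3018 = 8836 m/s.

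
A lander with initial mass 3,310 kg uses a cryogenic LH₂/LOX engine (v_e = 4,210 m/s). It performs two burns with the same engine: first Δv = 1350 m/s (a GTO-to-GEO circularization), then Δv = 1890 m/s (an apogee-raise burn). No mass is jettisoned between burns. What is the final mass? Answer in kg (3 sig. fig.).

After the first burn: m = 3310 × exp(−1350/4210.0) = 3310 × 0.72567 = 2,401.97 kg.
After the second burn: m = 2,401.97 × exp(−1890/4210.0) = 2,401.97 × 0.63831 = 1,533.2 kg.

final mass ≈ 1530 kg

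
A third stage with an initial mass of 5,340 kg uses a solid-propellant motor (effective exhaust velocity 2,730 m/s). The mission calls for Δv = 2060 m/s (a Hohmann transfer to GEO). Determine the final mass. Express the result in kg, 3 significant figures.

Using Δv = v_e ln(m₀/m_f): m₀/m_f = exp(Δv / v_e) = exp(2060 / 2730.0) = exp(0.7546) = 2.1267.
m_f = m₀ / 2.1267 = 5,340 / 2.1267 = 2,510.93 kg.

final mass ≈ 2510 kg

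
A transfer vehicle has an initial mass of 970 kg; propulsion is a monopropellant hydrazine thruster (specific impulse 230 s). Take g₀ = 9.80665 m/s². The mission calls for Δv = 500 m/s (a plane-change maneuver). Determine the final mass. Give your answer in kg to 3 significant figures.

v_e = Isp · g₀ = 230 × 9.80665 = 2255.5 m/s.
m₀/m_f = exp(Δv / v_e) = exp(500 / 2255.5) = exp(0.2217) = 1.2482.
m_f = m₀ / 1.2482 = 970 / 1.2482 = 777.119 kg.

final mass ≈ 777 kg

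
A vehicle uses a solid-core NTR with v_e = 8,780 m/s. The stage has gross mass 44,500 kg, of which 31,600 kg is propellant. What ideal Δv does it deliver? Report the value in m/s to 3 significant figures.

Δv ≈ 10900 m/s

m_f = m₀ − m_prop = 44,500 − 31,600 = 12,900 kg.
Δv = v_e · ln(m₀/m_f) = 8780.0 × ln(3.45) = 8780.0 × 1.2383 ≈ 10871.9 m/s.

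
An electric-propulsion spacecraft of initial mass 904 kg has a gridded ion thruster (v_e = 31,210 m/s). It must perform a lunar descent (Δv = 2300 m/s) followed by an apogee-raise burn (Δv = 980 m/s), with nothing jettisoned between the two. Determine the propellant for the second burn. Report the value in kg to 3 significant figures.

After the first burn: m = 904 × exp(−2300/31210.0) = 904 × 0.92896 = 839.78 kg.
After the second burn: m = 839.78 × exp(−980/31210.0) = 839.78 × 0.96909 = 813.822 kg.
Second-burn propellant = 839.78 − 813.822 = 25.958 kg.

propellant for the second burn ≈ 26.0 kg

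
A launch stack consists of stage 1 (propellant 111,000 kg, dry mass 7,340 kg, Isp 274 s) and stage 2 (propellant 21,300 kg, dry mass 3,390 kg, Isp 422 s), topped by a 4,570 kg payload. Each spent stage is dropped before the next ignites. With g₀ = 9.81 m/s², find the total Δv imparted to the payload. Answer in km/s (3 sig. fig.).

Δv ≈ 9.14 km/s

Ignition mass of stage 1 = 111,000+7,340 + 21,300+3,390 + 4,570 = 147,600 kg.
Stage 1: m₀ = 147,600 kg, m_f = 147,600 − 111,000 = 36,600 kg; Δv = 274×9.81×ln(4.033) = 2687.9×1.3945 ≈ 3748 m/s.
Stage 2: m₀ = 29,260 kg, m_f = 29,260 − 21,300 = 7,960 kg; Δv = 422×9.81×ln(3.676) = 4139.8×1.3018 ≈ 5389 m/s.
Total Δv = 3748 + 5389 = 9137 m/s.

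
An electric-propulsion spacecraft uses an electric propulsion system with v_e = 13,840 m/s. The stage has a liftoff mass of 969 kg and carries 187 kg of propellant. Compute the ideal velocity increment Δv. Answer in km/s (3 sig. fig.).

Δv ≈ 2.97 km/s

m_f = m₀ − m_prop = 969 − 187 = 782 kg.
Δv = v_e · ln(m₀/m_f) = 13840.0 × ln(1.239) = 13840.0 × 0.2144 ≈ 2967.4 m/s.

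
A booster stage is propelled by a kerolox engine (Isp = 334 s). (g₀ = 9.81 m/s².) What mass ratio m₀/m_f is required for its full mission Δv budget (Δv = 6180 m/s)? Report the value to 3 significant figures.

mass ratio ≈ 6.59

v_e = Isp · g₀ = 334 × 9.81 = 3276.5 m/s.
m₀/m_f = exp(Δv / v_e) = exp(6180 / 3276.5) = exp(1.8861) = 6.5938.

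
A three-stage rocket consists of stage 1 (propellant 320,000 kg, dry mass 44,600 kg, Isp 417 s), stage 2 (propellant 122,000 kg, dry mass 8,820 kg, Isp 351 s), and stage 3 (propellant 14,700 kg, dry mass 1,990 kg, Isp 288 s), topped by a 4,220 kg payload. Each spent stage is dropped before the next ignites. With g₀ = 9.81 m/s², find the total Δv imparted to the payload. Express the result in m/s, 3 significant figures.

Ignition mass of stage 1 = 320,000+44,600 + 122,000+8,820 + 14,700+1,990 + 4,220 = 516,330 kg.
Stage 1: m₀ = 516,330 kg, m_f = 516,330 − 320,000 = 196,330 kg; Δv = 417×9.81×ln(2.63) = 4090.8×0.9669 ≈ 3956 m/s.
Stage 2: m₀ = 151,730 kg, m_f = 151,730 − 122,000 = 29,730 kg; Δv = 351×9.81×ln(5.104) = 3443.3×1.6299 ≈ 5612 m/s.
Stage 3: m₀ = 20,910 kg, m_f = 20,910 − 14,700 = 6,210 kg; Δv = 288×9.81×ln(3.367) = 2825.3×1.2141 ≈ 3430 m/s.
Total Δv = 3956 + 5612 + 3430 = 12998 m/s.

Δv ≈ 13000 m/s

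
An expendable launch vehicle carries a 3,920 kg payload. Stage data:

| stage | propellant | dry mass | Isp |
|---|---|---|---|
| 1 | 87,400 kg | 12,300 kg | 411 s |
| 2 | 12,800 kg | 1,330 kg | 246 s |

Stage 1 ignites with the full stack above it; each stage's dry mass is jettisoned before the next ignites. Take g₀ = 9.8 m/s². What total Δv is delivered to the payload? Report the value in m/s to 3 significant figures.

Ignition mass of stage 1 = 87,400+12,300 + 12,800+1,330 + 3,920 = 117,750 kg.
Stage 1: m₀ = 117,750 kg, m_f = 117,750 − 87,400 = 30,350 kg; Δv = 411×9.8×ln(3.88) = 4027.8×1.3558 ≈ 5461 m/s.
Stage 2: m₀ = 18,050 kg, m_f = 18,050 − 12,800 = 5,250 kg; Δv = 246×9.8×ln(3.438) = 2410.8×1.2349 ≈ 2977 m/s.
Total Δv = 5461 + 2977 = 8438 m/s.

Δv ≈ 8440 m/s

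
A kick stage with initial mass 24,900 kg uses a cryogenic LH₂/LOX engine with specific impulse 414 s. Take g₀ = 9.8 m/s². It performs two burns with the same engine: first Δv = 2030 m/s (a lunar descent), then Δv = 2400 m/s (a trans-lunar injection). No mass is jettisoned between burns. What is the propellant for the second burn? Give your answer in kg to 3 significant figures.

propellant for the second burn ≈ 6740 kg

v_e = Isp · g₀ = 414 × 9.8 = 4057.2 m/s.
After the first burn: m = 24900 × exp(−2030/4057.2) = 24900 × 0.60632 = 15,097.4 kg.
After the second burn: m = 15,097.4 × exp(−2400/4057.2) = 15,097.4 × 0.55347 = 8,355.96 kg.
Second-burn propellant = 15,097.4 − 8,355.96 = 6,741.44 kg.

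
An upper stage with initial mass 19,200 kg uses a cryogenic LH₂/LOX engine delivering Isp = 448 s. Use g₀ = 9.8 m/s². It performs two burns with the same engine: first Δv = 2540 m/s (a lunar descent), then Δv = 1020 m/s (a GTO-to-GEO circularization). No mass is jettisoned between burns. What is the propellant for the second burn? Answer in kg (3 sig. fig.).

propellant for the second burn ≈ 2230 kg

v_e = Isp · g₀ = 448 × 9.8 = 4390.4 m/s.
After the first burn: m = 19200 × exp(−2540/4390.4) = 19200 × 0.56072 = 10,765.8 kg.
After the second burn: m = 10,765.8 × exp(−1020/4390.4) = 10,765.8 × 0.79269 = 8,533.94 kg.
Second-burn propellant = 10,765.8 − 8,533.94 = 2,231.86 kg.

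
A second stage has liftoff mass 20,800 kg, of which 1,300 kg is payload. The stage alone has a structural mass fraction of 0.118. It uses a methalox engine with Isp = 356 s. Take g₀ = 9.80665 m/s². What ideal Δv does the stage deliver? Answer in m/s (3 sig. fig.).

Stage wet mass = m₀ − payload = 20,800 − 1,300 = 19,500 kg.
Stage dry mass = ε × stage wet mass = 0.118 × 19,500 = 2,301 kg.
Burnout mass m_f = stage dry + payload = 2,301 + 1,300 = 3,601 kg.
v_e = Isp · g₀ = 356 × 9.80665 = 3491.2 m/s.
Δv = v_e · ln(20,800/3,601) = 3491.2 × ln(5.776) = 3491.2 × 1.7537 ≈ 6123 m/s.

Δv ≈ 6120 m/s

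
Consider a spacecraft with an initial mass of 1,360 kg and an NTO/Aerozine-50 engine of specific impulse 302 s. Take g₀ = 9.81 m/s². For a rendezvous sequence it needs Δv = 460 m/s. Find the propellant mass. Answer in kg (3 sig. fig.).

propellant mass ≈ 196 kg

v_e = Isp · g₀ = 302 × 9.81 = 2962.6 m/s.
From the ideal rocket equation, m₀/m_f = exp(Δv / v_e) = exp(460 / 2962.6) = exp(0.1553) = 1.1680.
m_f = 1,360 / 1.1680 = 1,164.38 kg, so propellant = m₀ − m_f = 1,360 − 1,164.38 = 195.62 kg.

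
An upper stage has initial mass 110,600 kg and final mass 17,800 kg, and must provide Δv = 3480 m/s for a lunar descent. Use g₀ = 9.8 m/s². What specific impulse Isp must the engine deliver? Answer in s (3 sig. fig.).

Isp ≈ 194 s

ln(m₀/m_f) = ln(110600/17800) = ln(6.213) = 1.8267.
Using Δv = v_e ln(m₀/m_f): v_e = Δv / ln(m₀/m_f) = 3480 / 1.8267 = 1905.1 m/s.
Isp = v_e / g₀ = 1905.1 / 9.8 = 194.4 s.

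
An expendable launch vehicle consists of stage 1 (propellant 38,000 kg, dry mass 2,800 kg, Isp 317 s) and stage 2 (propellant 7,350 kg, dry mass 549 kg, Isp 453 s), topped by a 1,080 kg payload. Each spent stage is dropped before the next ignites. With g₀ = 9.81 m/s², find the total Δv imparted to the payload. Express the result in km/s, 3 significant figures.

Δv ≈ 12.1 km/s

Ignition mass of stage 1 = 38,000+2,800 + 7,350+549 + 1,080 = 49,779 kg.
Stage 1: m₀ = 49,779 kg, m_f = 49,779 − 38,000 = 11,779 kg; Δv = 317×9.81×ln(4.226) = 3109.8×1.4413 ≈ 4482 m/s.
Stage 2: m₀ = 8,979 kg, m_f = 8,979 − 7,350 = 1,629 kg; Δv = 453×9.81×ln(5.512) = 4443.9×1.7069 ≈ 7585 m/s.
Total Δv = 4482 + 7585 = 12067 m/s.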